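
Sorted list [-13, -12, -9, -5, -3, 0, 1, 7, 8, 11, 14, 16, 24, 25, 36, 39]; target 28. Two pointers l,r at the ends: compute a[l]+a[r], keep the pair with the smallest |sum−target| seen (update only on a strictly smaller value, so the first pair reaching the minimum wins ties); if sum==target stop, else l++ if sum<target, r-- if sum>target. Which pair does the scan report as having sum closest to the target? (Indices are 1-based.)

pair (-12, 39) with sum 27 (|Δ|=1)

[1,16] -13+39=26 d=2 * → l++
[2,16] -12+39=27 d=1 * → l++
[3,16] -9+39=30 d=2 → r--
[3,15] -9+36=27 d=1 → l++
[4,15] -5+36=31 d=3 → r--
[4,14] -5+25=20 d=8 → l++
[5,14] -3+25=22 d=6 → l++
[6,14] 0+25=25 d=3 → l++
[7,14] 1+25=26 d=2 → l++
[8,14] 7+25=32 d=4 → r--
[8,13] 7+24=31 d=3 → r--
[8,12] 7+16=23 d=5 → l++
[9,12] 8+16=24 d=4 → l++
[10,12] 11+16=27 d=1 → l++
[11,12] 14+16=30 d=2 → r--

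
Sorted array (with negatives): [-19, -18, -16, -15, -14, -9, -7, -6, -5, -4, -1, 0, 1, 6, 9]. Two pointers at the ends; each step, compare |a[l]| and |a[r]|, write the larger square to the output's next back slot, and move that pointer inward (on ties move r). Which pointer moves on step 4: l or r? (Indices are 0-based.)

[0,14] |-19|>|9| out[14]=361 → l++
[1,14] |-18|>|9| out[13]=324 → l++
[2,14] |-16|>|9| out[12]=256 → l++
[3,14] |-15|>|9| out[11]=225 → l++

l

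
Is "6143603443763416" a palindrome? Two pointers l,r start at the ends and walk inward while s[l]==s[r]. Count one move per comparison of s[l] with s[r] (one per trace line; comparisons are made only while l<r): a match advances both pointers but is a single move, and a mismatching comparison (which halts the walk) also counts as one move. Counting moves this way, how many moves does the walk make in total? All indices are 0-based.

l=0 r=15: '6'=='6', l++,r--
l=1 r=14: '1'=='1', l++,r--
l=2 r=13: '4'=='4', l++,r--
l=3 r=12: '3'=='3', l++,r--
l=4 r=11: '6'=='6', l++,r--
l=5 r=10: '0'!='7', stop

6 moves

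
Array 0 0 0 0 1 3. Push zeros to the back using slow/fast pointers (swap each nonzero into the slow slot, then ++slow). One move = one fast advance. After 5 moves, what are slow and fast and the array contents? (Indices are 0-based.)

slow=1, fast=5, a=[1, 0, 0, 0, 0, 3]

(s=0,f=0) a[fast]=0 → fast++
(s=0,f=1) a[fast]=0 → fast++
(s=0,f=2) a[fast]=0 → fast++
(s=0,f=3) a[fast]=0 → fast++
(s=0,f=4) a[fast]=1≠0 swap→a[0]=1 → slow++,fast++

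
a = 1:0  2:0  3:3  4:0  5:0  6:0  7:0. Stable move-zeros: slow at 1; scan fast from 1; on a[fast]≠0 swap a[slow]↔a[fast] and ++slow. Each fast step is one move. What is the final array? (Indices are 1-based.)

[3, 0, 0, 0, 0, 0, 0]

slow=1 fast=1: a[fast]=0, fast++
slow=1 fast=2: a[fast]=0, fast++
slow=1 fast=3: a[fast]=3≠0 swap→a[1]=3, slow++,fast++
slow=2 fast=4: a[fast]=0, fast++
slow=2 fast=5: a[fast]=0, fast++
slow=2 fast=6: a[fast]=0, fast++
slow=2 fast=7: a[fast]=0, fast++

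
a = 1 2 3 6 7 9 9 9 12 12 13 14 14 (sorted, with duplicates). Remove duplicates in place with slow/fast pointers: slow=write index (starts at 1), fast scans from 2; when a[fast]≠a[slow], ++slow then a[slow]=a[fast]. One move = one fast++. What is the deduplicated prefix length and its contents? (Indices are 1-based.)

(s=1,f=2) a[fast]=2≠a[slow]=1 write a[2]=2 → slow++,fast++
(s=2,f=3) a[fast]=3≠a[slow]=2 write a[3]=3 → slow++,fast++
(s=3,f=4) a[fast]=6≠a[slow]=3 write a[4]=6 → slow++,fast++
(s=4,f=5) a[fast]=7≠a[slow]=6 write a[5]=7 → slow++,fast++
(s=5,f=6) a[fast]=9≠a[slow]=7 write a[6]=9 → slow++,fast++
(s=6,f=7) a[fast]=9=a[slow] dup → fast++
(s=6,f=8) a[fast]=9=a[slow] dup → fast++
(s=6,f=9) a[fast]=12≠a[slow]=9 write a[7]=12 → slow++,fast++
(s=7,f=10) a[fast]=12=a[slow] dup → fast++
(s=7,f=11) a[fast]=13≠a[slow]=12 write a[8]=13 → slow++,fast++
(s=8,f=12) a[fast]=14≠a[slow]=13 write a[9]=14 → slow++,fast++
(s=9,f=13) a[fast]=14=a[slow] dup → fast++

length 9; prefix = [1, 2, 3, 6, 7, 9, 12, 13, 14]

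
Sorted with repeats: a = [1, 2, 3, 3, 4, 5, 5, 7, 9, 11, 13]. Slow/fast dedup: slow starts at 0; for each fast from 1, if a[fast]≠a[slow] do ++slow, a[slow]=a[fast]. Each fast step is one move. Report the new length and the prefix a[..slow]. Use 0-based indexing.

length 9; prefix = [1, 2, 3, 4, 5, 7, 9, 11, 13]

slow=0 fast=1: a[fast]=2≠a[slow]=1 write a[1]=2, slow++,fast++
slow=1 fast=2: a[fast]=3≠a[slow]=2 write a[2]=3, slow++,fast++
slow=2 fast=3: a[fast]=3=a[slow] dup, fast++
slow=2 fast=4: a[fast]=4≠a[slow]=3 write a[3]=4, slow++,fast++
slow=3 fast=5: a[fast]=5≠a[slow]=4 write a[4]=5, slow++,fast++
slow=4 fast=6: a[fast]=5=a[slow] dup, fast++
slow=4 fast=7: a[fast]=7≠a[slow]=5 write a[5]=7, slow++,fast++
slow=5 fast=8: a[fast]=9≠a[slow]=7 write a[6]=9, slow++,fast++
slow=6 fast=9: a[fast]=11≠a[slow]=9 write a[7]=11, slow++,fast++
slow=7 fast=10: a[fast]=13≠a[slow]=11 write a[8]=13, slow++,fast++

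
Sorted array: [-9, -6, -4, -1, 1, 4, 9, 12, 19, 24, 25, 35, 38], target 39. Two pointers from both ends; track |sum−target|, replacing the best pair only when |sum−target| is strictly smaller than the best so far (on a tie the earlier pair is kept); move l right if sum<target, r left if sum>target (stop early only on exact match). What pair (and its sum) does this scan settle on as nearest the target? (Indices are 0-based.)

pair (1, 38) with sum 39 (|Δ|=0)

[0,12] -9+38=29 d=10 * → l++
[1,12] -6+38=32 d=7 * → l++
[2,12] -4+38=34 d=5 * → l++
[3,12] -1+38=37 d=2 * → l++
[4,12] 1+38=39 d=0 * → stop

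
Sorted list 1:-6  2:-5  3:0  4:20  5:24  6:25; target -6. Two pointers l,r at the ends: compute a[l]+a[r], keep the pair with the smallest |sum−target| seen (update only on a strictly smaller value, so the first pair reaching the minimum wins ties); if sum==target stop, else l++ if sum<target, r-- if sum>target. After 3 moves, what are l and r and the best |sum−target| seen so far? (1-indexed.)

l=1 r=6: -6+25=19 d=25 *, r--
l=1 r=5: -6+24=18 d=24 *, r--
l=1 r=4: -6+20=14 d=20 *, r--

l=1, r=3, best |Δ|=20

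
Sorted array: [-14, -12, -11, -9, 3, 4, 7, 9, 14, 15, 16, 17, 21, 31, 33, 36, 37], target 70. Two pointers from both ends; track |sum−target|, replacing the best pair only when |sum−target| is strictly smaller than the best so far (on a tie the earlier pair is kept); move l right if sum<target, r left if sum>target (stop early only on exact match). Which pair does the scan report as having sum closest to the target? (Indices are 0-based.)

l=0 r=16: -14+37=23 d=47 *, l++
l=1 r=16: -12+37=25 d=45 *, l++
l=2 r=16: -11+37=26 d=44 *, l++
l=3 r=16: -9+37=28 d=42 *, l++
l=4 r=16: 3+37=40 d=30 *, l++
l=5 r=16: 4+37=41 d=29 *, l++
l=6 r=16: 7+37=44 d=26 *, l++
l=7 r=16: 9+37=46 d=24 *, l++
l=8 r=16: 14+37=51 d=19 *, l++
l=9 r=16: 15+37=52 d=18 *, l++
l=10 r=16: 16+37=53 d=17 *, l++
l=11 r=16: 17+37=54 d=16 *, l++
l=12 r=16: 21+37=58 d=12 *, l++
l=13 r=16: 31+37=68 d=2 *, l++
l=14 r=16: 33+37=70 d=0 *, stop

pair (33, 37) with sum 70 (|Δ|=0)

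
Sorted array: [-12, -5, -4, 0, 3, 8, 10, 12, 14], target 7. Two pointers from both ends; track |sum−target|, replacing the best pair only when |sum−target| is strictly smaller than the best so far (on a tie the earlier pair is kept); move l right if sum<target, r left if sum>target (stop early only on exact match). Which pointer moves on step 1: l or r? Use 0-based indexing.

[0,8] -12+14=2 d=5 * → l++

l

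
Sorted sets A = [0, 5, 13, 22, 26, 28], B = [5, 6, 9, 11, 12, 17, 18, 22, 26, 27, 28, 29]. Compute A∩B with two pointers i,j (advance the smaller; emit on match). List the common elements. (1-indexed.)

intersection = [5, 22, 26, 28]

[i=1,j=1] 0<5 → i++
[i=2,j=1] 5==5 emit → i++,j++
[i=3,j=2] 13>6 → j++
[i=3,j=3] 13>9 → j++
[i=3,j=4] 13>11 → j++
[i=3,j=5] 13>12 → j++
[i=3,j=6] 13<17 → i++
[i=4,j=6] 22>17 → j++
[i=4,j=7] 22>18 → j++
[i=4,j=8] 22==22 emit → i++,j++
[i=5,j=9] 26==26 emit → i++,j++
[i=6,j=10] 28>27 → j++
[i=6,j=11] 28==28 emit → i++,j++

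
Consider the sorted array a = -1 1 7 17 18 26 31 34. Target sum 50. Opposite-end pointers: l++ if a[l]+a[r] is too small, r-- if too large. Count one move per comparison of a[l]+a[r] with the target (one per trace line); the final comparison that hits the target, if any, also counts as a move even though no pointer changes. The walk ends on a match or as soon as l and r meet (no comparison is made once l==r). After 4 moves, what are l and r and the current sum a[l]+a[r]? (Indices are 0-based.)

l=3, r=6, sum=48

l=0 r=7: -1+34=33 <50, l++
l=1 r=7: 1+34=35 <50, l++
l=2 r=7: 7+34=41 <50, l++
l=3 r=7: 17+34=51 >50, r--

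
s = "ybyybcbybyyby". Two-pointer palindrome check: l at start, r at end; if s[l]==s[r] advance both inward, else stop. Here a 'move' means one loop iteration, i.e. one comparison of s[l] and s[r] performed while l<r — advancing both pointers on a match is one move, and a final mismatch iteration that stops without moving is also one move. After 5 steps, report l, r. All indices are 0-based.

l=5, r=7

l=0 r=12: 'y'=='y', l++,r--
l=1 r=11: 'b'=='b', l++,r--
l=2 r=10: 'y'=='y', l++,r--
l=3 r=9: 'y'=='y', l++,r--
l=4 r=8: 'b'=='b', l++,r--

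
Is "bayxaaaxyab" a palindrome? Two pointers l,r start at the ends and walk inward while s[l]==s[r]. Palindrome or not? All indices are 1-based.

l=1 r=11: 'b'=='b', l++,r--
l=2 r=10: 'a'=='a', l++,r--
l=3 r=9: 'y'=='y', l++,r--
l=4 r=8: 'x'=='x', l++,r--
l=5 r=7: 'a'=='a', l++,r--

palindrome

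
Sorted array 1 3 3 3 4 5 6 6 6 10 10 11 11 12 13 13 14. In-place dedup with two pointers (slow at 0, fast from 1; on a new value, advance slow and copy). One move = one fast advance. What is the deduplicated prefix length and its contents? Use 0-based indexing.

slow=0 fast=1: a[fast]=3≠a[slow]=1 write a[1]=3, slow++,fast++
slow=1 fast=2: a[fast]=3=a[slow] dup, fast++
slow=1 fast=3: a[fast]=3=a[slow] dup, fast++
slow=1 fast=4: a[fast]=4≠a[slow]=3 write a[2]=4, slow++,fast++
slow=2 fast=5: a[fast]=5≠a[slow]=4 write a[3]=5, slow++,fast++
slow=3 fast=6: a[fast]=6≠a[slow]=5 write a[4]=6, slow++,fast++
slow=4 fast=7: a[fast]=6=a[slow] dup, fast++
slow=4 fast=8: a[fast]=6=a[slow] dup, fast++
slow=4 fast=9: a[fast]=10≠a[slow]=6 write a[5]=10, slow++,fast++
slow=5 fast=10: a[fast]=10=a[slow] dup, fast++
slow=5 fast=11: a[fast]=11≠a[slow]=10 write a[6]=11, slow++,fast++
slow=6 fast=12: a[fast]=11=a[slow] dup, fast++
slow=6 fast=13: a[fast]=12≠a[slow]=11 write a[7]=12, slow++,fast++
slow=7 fast=14: a[fast]=13≠a[slow]=12 write a[8]=13, slow++,fast++
slow=8 fast=15: a[fast]=13=a[slow] dup, fast++
slow=8 fast=16: a[fast]=14≠a[slow]=13 write a[9]=14, slow++,fast++

length 10; prefix = [1, 3, 4, 5, 6, 10, 11, 12, 13, 14]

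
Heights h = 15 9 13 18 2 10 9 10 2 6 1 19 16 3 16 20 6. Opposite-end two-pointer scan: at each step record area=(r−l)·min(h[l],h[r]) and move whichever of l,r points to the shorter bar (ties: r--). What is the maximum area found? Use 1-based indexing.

[1,17] min(15,6)*16=96 best=96 * → r--
[1,16] min(15,20)*15=225 best=225 * → l++
[2,16] min(9,20)*14=126 best=225 → l++
[3,16] min(13,20)*13=169 best=225 → l++
[4,16] min(18,20)*12=216 best=225 → l++
[5,16] min(2,20)*11=22 best=225 → l++
[6,16] min(10,20)*10=100 best=225 → l++
[7,16] min(9,20)*9=81 best=225 → l++
[8,16] min(10,20)*8=80 best=225 → l++
[9,16] min(2,20)*7=14 best=225 → l++
[10,16] min(6,20)*6=36 best=225 → l++
[11,16] min(1,20)*5=5 best=225 → l++
[12,16] min(19,20)*4=76 best=225 → l++
[13,16] min(16,20)*3=48 best=225 → l++
[14,16] min(3,20)*2=6 best=225 → l++
[15,16] min(16,20)*1=16 best=225 → l++

max area = 225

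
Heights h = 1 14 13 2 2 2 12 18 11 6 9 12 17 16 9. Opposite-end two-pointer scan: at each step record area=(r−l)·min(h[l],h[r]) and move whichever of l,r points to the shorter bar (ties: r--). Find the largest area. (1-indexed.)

[1,15] min(1,9)*14=14 best=14 * → l++
[2,15] min(14,9)*13=117 best=117 * → r--
[2,14] min(14,16)*12=168 best=168 * → l++
[3,14] min(13,16)*11=143 best=168 → l++
[4,14] min(2,16)*10=20 best=168 → l++
[5,14] min(2,16)*9=18 best=168 → l++
[6,14] min(2,16)*8=16 best=168 → l++
[7,14] min(12,16)*7=84 best=168 → l++
[8,14] min(18,16)*6=96 best=168 → r--
[8,13] min(18,17)*5=85 best=168 → r--
[8,12] min(18,12)*4=48 best=168 → r--
[8,11] min(18,9)*3=27 best=168 → r--
[8,10] min(18,6)*2=12 best=168 → r--
[8,9] min(18,11)*1=11 best=168 → r--

max area = 168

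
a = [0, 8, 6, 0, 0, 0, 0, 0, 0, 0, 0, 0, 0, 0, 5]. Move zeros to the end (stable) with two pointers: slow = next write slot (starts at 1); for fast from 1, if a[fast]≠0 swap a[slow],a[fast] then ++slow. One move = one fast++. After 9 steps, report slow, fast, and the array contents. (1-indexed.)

slow=1 fast=1: a[fast]=0, fast++
slow=1 fast=2: a[fast]=8≠0 swap→a[1]=8, slow++,fast++
slow=2 fast=3: a[fast]=6≠0 swap→a[2]=6, slow++,fast++
slow=3 fast=4: a[fast]=0, fast++
slow=3 fast=5: a[fast]=0, fast++
slow=3 fast=6: a[fast]=0, fast++
slow=3 fast=7: a[fast]=0, fast++
slow=3 fast=8: a[fast]=0, fast++
slow=3 fast=9: a[fast]=0, fast++

slow=3, fast=10, a=[8, 6, 0, 0, 0, 0, 0, 0, 0, 0, 0, 0, 0, 0, 5]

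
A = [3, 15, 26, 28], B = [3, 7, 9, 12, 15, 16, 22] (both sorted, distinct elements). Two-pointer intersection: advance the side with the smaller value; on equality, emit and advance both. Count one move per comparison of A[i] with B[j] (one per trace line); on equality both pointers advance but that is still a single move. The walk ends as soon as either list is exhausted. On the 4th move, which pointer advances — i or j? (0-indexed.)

j

[i=0,j=0] 3==3 emit → i++,j++
[i=1,j=1] 15>7 → j++
[i=1,j=2] 15>9 → j++
[i=1,j=3] 15>12 → j++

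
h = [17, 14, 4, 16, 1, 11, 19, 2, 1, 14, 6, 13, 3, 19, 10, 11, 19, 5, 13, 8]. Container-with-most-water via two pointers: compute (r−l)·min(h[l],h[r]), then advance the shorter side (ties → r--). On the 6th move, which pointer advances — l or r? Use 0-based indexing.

[0,19] min(17,8)*19=152 best=152 * → r--
[0,18] min(17,13)*18=234 best=234 * → r--
[0,17] min(17,5)*17=85 best=234 → r--
[0,16] min(17,19)*16=272 best=272 * → l++
[1,16] min(14,19)*15=210 best=272 → l++
[2,16] min(4,19)*14=56 best=272 → l++

l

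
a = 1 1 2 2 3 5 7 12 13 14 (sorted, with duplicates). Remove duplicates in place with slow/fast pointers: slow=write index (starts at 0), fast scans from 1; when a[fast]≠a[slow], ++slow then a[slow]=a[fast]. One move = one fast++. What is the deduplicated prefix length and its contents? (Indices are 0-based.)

slow=0 fast=1: a[fast]=1=a[slow] dup, fast++
slow=0 fast=2: a[fast]=2≠a[slow]=1 write a[1]=2, slow++,fast++
slow=1 fast=3: a[fast]=2=a[slow] dup, fast++
slow=1 fast=4: a[fast]=3≠a[slow]=2 write a[2]=3, slow++,fast++
slow=2 fast=5: a[fast]=5≠a[slow]=3 write a[3]=5, slow++,fast++
slow=3 fast=6: a[fast]=7≠a[slow]=5 write a[4]=7, slow++,fast++
slow=4 fast=7: a[fast]=12≠a[slow]=7 write a[5]=12, slow++,fast++
slow=5 fast=8: a[fast]=13≠a[slow]=12 write a[6]=13, slow++,fast++
slow=6 fast=9: a[fast]=14≠a[slow]=13 write a[7]=14, slow++,fast++

length 8; prefix = [1, 2, 3, 5, 7, 12, 13, 14]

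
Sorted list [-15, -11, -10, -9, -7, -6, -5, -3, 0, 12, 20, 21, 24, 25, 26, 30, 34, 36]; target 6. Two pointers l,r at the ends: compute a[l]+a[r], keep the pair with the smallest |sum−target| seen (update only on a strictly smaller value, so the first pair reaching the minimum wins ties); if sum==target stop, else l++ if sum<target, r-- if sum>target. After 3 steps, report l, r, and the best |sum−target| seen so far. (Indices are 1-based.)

l=1 r=18: -15+36=21 d=15 *, r--
l=1 r=17: -15+34=19 d=13 *, r--
l=1 r=16: -15+30=15 d=9 *, r--

l=1, r=15, best |Δ|=9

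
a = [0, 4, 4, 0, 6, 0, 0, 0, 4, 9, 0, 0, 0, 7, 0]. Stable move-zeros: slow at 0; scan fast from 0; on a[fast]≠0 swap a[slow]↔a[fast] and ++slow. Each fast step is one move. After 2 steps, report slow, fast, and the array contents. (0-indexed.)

slow=1, fast=2, a=[4, 0, 4, 0, 6, 0, 0, 0, 4, 9, 0, 0, 0, 7, 0]

(s=0,f=0) a[fast]=0 → fast++
(s=0,f=1) a[fast]=4≠0 swap→a[0]=4 → slow++,fast++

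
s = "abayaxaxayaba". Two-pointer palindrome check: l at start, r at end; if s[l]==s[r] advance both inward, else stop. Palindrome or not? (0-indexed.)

palindrome

[0,12] 'a'=='a' → l++,r--
[1,11] 'b'=='b' → l++,r--
[2,10] 'a'=='a' → l++,r--
[3,9] 'y'=='y' → l++,r--
[4,8] 'a'=='a' → l++,r--
[5,7] 'x'=='x' → l++,r--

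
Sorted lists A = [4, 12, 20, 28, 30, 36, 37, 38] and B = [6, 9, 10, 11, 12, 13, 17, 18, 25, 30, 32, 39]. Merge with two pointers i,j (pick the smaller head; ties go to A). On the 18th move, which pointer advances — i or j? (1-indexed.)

i

[i=1,j=1] A[i]=4<=B[j]=6 take 4 → i++
[i=2,j=1] A[i]=12>B[j]=6 take 6 → j++
[i=2,j=2] A[i]=12>B[j]=9 take 9 → j++
[i=2,j=3] A[i]=12>B[j]=10 take 10 → j++
[i=2,j=4] A[i]=12>B[j]=11 take 11 → j++
[i=2,j=5] A[i]=12<=B[j]=12 take 12 → i++
[i=3,j=5] A[i]=20>B[j]=12 take 12 → j++
[i=3,j=6] A[i]=20>B[j]=13 take 13 → j++
[i=3,j=7] A[i]=20>B[j]=17 take 17 → j++
[i=3,j=8] A[i]=20>B[j]=18 take 18 → j++
[i=3,j=9] A[i]=20<=B[j]=25 take 20 → i++
[i=4,j=9] A[i]=28>B[j]=25 take 25 → j++
[i=4,j=10] A[i]=28<=B[j]=30 take 28 → i++
[i=5,j=10] A[i]=30<=B[j]=30 take 30 → i++
[i=6,j=10] A[i]=36>B[j]=30 take 30 → j++
[i=6,j=11] A[i]=36>B[j]=32 take 32 → j++
[i=6,j=12] A[i]=36<=B[j]=39 take 36 → i++
[i=7,j=12] A[i]=37<=B[j]=39 take 37 → i++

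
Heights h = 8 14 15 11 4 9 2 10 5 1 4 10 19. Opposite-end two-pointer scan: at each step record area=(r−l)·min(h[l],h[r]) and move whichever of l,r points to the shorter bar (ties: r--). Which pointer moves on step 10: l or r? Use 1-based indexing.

l=1 r=13: min(8,19)*12=96 best=96 *, l++
l=2 r=13: min(14,19)*11=154 best=154 *, l++
l=3 r=13: min(15,19)*10=150 best=154, l++
l=4 r=13: min(11,19)*9=99 best=154, l++
l=5 r=13: min(4,19)*8=32 best=154, l++
l=6 r=13: min(9,19)*7=63 best=154, l++
l=7 r=13: min(2,19)*6=12 best=154, l++
l=8 r=13: min(10,19)*5=50 best=154, l++
l=9 r=13: min(5,19)*4=20 best=154, l++
l=10 r=13: min(1,19)*3=3 best=154, l++

l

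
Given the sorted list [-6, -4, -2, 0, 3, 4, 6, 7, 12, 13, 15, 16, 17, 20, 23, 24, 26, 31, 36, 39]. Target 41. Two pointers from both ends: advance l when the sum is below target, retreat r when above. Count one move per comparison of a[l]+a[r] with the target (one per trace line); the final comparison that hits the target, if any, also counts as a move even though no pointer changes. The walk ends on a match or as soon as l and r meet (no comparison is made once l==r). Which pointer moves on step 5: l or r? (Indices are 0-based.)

[0,19] -6+39=33 <41 → l++
[1,19] -4+39=35 <41 → l++
[2,19] -2+39=37 <41 → l++
[3,19] 0+39=39 <41 → l++
[4,19] 3+39=42 >41 → r--

r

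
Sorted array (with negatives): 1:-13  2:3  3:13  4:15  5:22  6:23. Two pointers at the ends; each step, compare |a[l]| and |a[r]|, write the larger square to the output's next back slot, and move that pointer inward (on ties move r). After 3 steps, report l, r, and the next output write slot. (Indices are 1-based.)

[1,6] |-13|<=|23| out[6]=529 → r--
[1,5] |-13|<=|22| out[5]=484 → r--
[1,4] |-13|<=|15| out[4]=225 → r--

l=1, r=3, next write slot=3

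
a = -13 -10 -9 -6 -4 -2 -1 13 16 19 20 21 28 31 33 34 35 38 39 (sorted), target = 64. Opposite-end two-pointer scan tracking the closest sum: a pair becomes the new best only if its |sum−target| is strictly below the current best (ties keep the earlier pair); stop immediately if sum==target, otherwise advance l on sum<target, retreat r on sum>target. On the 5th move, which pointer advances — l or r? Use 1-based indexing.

l

l=1 r=19: -13+39=26 d=38 *, l++
l=2 r=19: -10+39=29 d=35 *, l++
l=3 r=19: -9+39=30 d=34 *, l++
l=4 r=19: -6+39=33 d=31 *, l++
l=5 r=19: -4+39=35 d=29 *, l++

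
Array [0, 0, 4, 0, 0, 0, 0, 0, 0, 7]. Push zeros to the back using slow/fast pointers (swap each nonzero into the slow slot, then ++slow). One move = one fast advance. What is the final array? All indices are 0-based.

slow=0 fast=0: a[fast]=0, fast++
slow=0 fast=1: a[fast]=0, fast++
slow=0 fast=2: a[fast]=4≠0 swap→a[0]=4, slow++,fast++
slow=1 fast=3: a[fast]=0, fast++
slow=1 fast=4: a[fast]=0, fast++
slow=1 fast=5: a[fast]=0, fast++
slow=1 fast=6: a[fast]=0, fast++
slow=1 fast=7: a[fast]=0, fast++
slow=1 fast=8: a[fast]=0, fast++
slow=1 fast=9: a[fast]=7≠0 swap→a[1]=7, slow++,fast++

[4, 7, 0, 0, 0, 0, 0, 0, 0, 0]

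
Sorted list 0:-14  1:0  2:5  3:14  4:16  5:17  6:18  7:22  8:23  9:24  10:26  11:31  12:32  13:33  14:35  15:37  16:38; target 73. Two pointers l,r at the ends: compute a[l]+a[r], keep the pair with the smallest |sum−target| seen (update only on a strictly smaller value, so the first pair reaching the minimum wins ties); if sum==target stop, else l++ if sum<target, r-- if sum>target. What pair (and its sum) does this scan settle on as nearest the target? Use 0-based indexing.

pair (35, 38) with sum 73 (|Δ|=0)

l=0 r=16: -14+38=24 d=49 *, l++
l=1 r=16: 0+38=38 d=35 *, l++
l=2 r=16: 5+38=43 d=30 *, l++
l=3 r=16: 14+38=52 d=21 *, l++
l=4 r=16: 16+38=54 d=19 *, l++
l=5 r=16: 17+38=55 d=18 *, l++
l=6 r=16: 18+38=56 d=17 *, l++
l=7 r=16: 22+38=60 d=13 *, l++
l=8 r=16: 23+38=61 d=12 *, l++
l=9 r=16: 24+38=62 d=11 *, l++
l=10 r=16: 26+38=64 d=9 *, l++
l=11 r=16: 31+38=69 d=4 *, l++
l=12 r=16: 32+38=70 d=3 *, l++
l=13 r=16: 33+38=71 d=2 *, l++
l=14 r=16: 35+38=73 d=0 *, stop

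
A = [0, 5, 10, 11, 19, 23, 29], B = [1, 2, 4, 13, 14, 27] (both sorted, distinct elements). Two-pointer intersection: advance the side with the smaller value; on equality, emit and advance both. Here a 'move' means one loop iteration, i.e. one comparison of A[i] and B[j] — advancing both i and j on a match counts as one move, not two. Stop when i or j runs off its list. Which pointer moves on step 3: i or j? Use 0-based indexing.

[i=0,j=0] 0<1 → i++
[i=1,j=0] 5>1 → j++
[i=1,j=1] 5>2 → j++

j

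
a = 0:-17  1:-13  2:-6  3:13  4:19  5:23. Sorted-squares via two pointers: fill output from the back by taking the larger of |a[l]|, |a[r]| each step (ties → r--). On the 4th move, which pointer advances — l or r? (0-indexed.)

[0,5] |-17|<=|23| out[5]=529 → r--
[0,4] |-17|<=|19| out[4]=361 → r--
[0,3] |-17|>|13| out[3]=289 → l++
[1,3] |-13|<=|13| out[2]=169 → r--

r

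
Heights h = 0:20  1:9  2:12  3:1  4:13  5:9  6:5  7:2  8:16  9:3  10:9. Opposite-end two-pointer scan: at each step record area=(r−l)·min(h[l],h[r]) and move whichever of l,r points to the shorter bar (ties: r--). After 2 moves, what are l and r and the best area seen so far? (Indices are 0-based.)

[0,10] min(20,9)*10=90 best=90 * → r--
[0,9] min(20,3)*9=27 best=90 → r--

l=0, r=8, best area=90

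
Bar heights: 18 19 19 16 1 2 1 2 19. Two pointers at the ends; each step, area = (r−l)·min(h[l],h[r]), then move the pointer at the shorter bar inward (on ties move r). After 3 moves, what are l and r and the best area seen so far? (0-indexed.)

l=1, r=6, best area=144

l=0 r=8: min(18,19)*8=144 best=144 *, l++
l=1 r=8: min(19,19)*7=133 best=144, r--
l=1 r=7: min(19,2)*6=12 best=144, r--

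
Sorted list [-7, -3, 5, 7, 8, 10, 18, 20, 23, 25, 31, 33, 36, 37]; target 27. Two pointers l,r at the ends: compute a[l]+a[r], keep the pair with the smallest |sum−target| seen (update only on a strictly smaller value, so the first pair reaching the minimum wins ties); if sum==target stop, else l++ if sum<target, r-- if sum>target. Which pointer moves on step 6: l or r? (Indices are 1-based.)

[1,14] -7+37=30 d=3 * → r--
[1,13] -7+36=29 d=2 * → r--
[1,12] -7+33=26 d=1 * → l++
[2,12] -3+33=30 d=3 → r--
[2,11] -3+31=28 d=1 → r--
[2,10] -3+25=22 d=5 → l++

l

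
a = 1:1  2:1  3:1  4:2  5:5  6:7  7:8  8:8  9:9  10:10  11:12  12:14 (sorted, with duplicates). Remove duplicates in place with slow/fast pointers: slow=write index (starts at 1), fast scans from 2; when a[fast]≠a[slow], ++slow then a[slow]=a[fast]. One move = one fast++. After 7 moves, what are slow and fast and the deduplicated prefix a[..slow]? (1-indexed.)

slow=5, fast=9, prefix=[1, 2, 5, 7, 8]

slow=1 fast=2: a[fast]=1=a[slow] dup, fast++
slow=1 fast=3: a[fast]=1=a[slow] dup, fast++
slow=1 fast=4: a[fast]=2≠a[slow]=1 write a[2]=2, slow++,fast++
slow=2 fast=5: a[fast]=5≠a[slow]=2 write a[3]=5, slow++,fast++
slow=3 fast=6: a[fast]=7≠a[slow]=5 write a[4]=7, slow++,fast++
slow=4 fast=7: a[fast]=8≠a[slow]=7 write a[5]=8, slow++,fast++
slow=5 fast=8: a[fast]=8=a[slow] dup, fast++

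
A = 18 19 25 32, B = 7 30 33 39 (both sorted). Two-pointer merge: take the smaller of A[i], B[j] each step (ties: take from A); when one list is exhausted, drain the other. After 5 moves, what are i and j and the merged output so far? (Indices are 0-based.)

i=3, j=2, merged so far=[7, 18, 19, 25, 30]

[i=0,j=0] A[i]=18>B[j]=7 take 7 → j++
[i=0,j=1] A[i]=18<=B[j]=30 take 18 → i++
[i=1,j=1] A[i]=19<=B[j]=30 take 19 → i++
[i=2,j=1] A[i]=25<=B[j]=30 take 25 → i++
[i=3,j=1] A[i]=32>B[j]=30 take 30 → j++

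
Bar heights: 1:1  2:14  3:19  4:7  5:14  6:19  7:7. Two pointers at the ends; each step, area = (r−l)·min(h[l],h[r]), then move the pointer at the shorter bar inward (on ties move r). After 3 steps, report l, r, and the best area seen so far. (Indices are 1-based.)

l=3, r=6, best area=56

[1,7] min(1,7)*6=6 best=6 * → l++
[2,7] min(14,7)*5=35 best=35 * → r--
[2,6] min(14,19)*4=56 best=56 * → l++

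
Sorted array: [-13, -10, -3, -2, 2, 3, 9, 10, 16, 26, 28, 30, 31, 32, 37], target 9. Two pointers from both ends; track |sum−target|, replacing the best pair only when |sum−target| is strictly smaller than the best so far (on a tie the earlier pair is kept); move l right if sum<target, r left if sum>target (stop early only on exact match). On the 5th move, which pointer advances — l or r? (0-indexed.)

l=0 r=14: -13+37=24 d=15 *, r--
l=0 r=13: -13+32=19 d=10 *, r--
l=0 r=12: -13+31=18 d=9 *, r--
l=0 r=11: -13+30=17 d=8 *, r--
l=0 r=10: -13+28=15 d=6 *, r--

r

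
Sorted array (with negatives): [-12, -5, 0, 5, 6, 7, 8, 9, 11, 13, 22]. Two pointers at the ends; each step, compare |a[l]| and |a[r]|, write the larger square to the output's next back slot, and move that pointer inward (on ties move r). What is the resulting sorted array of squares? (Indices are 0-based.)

[0,10] |-12|<=|22| out[10]=484 → r--
[0,9] |-12|<=|13| out[9]=169 → r--
[0,8] |-12|>|11| out[8]=144 → l++
[1,8] |-5|<=|11| out[7]=121 → r--
[1,7] |-5|<=|9| out[6]=81 → r--
[1,6] |-5|<=|8| out[5]=64 → r--
[1,5] |-5|<=|7| out[4]=49 → r--
[1,4] |-5|<=|6| out[3]=36 → r--
[1,3] |-5|<=|5| out[2]=25 → r--
[1,2] |-5|>|0| out[1]=25 → l++
[2,2] |0|<=|0| out[0]=0 → r--

[0, 25, 25, 36, 49, 64, 81, 121, 144, 169, 484]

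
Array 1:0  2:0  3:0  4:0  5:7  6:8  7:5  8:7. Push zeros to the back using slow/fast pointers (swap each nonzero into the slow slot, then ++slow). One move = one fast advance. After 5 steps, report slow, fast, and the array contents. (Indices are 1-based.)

slow=2, fast=6, a=[7, 0, 0, 0, 0, 8, 5, 7]

slow=1 fast=1: a[fast]=0, fast++
slow=1 fast=2: a[fast]=0, fast++
slow=1 fast=3: a[fast]=0, fast++
slow=1 fast=4: a[fast]=0, fast++
slow=1 fast=5: a[fast]=7≠0 swap→a[1]=7, slow++,fast++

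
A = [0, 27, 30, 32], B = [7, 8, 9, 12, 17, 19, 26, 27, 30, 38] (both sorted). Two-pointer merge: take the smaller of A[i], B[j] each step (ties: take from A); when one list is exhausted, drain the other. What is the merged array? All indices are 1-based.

[i=1,j=1] A[i]=0<=B[j]=7 take 0 → i++
[i=2,j=1] A[i]=27>B[j]=7 take 7 → j++
[i=2,j=2] A[i]=27>B[j]=8 take 8 → j++
[i=2,j=3] A[i]=27>B[j]=9 take 9 → j++
[i=2,j=4] A[i]=27>B[j]=12 take 12 → j++
[i=2,j=5] A[i]=27>B[j]=17 take 17 → j++
[i=2,j=6] A[i]=27>B[j]=19 take 19 → j++
[i=2,j=7] A[i]=27>B[j]=26 take 26 → j++
[i=2,j=8] A[i]=27<=B[j]=27 take 27 → i++
[i=3,j=8] A[i]=30>B[j]=27 take 27 → j++
[i=3,j=9] A[i]=30<=B[j]=30 take 30 → i++
[i=4,j=9] A[i]=32>B[j]=30 take 30 → j++
[i=4,j=10] A[i]=32<=B[j]=38 take 32 → i++
[i=5,j=10] A done, take B[j]=38 → j++

[0, 7, 8, 9, 12, 17, 19, 26, 27, 27, 30, 30, 32, 38]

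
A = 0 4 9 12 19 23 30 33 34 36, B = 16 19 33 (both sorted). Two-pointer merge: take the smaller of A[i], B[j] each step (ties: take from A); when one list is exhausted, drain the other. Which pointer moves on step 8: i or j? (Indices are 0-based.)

i

[i=0,j=0] A[i]=0<=B[j]=16 take 0 → i++
[i=1,j=0] A[i]=4<=B[j]=16 take 4 → i++
[i=2,j=0] A[i]=9<=B[j]=16 take 9 → i++
[i=3,j=0] A[i]=12<=B[j]=16 take 12 → i++
[i=4,j=0] A[i]=19>B[j]=16 take 16 → j++
[i=4,j=1] A[i]=19<=B[j]=19 take 19 → i++
[i=5,j=1] A[i]=23>B[j]=19 take 19 → j++
[i=5,j=2] A[i]=23<=B[j]=33 take 23 → i++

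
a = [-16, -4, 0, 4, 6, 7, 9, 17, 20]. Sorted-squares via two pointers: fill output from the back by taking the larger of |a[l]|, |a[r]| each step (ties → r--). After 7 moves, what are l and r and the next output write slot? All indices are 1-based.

l=1 r=9: |-16|<=|20| out[9]=400, r--
l=1 r=8: |-16|<=|17| out[8]=289, r--
l=1 r=7: |-16|>|9| out[7]=256, l++
l=2 r=7: |-4|<=|9| out[6]=81, r--
l=2 r=6: |-4|<=|7| out[5]=49, r--
l=2 r=5: |-4|<=|6| out[4]=36, r--
l=2 r=4: |-4|<=|4| out[3]=16, r--

l=2, r=3, next write slot=2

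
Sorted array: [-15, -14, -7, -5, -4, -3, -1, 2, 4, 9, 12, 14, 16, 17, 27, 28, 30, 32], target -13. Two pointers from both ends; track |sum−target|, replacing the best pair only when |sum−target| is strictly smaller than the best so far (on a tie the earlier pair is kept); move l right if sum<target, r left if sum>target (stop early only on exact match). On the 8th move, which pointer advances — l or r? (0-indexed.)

r

[0,17] -15+32=17 d=30 * → r--
[0,16] -15+30=15 d=28 * → r--
[0,15] -15+28=13 d=26 * → r--
[0,14] -15+27=12 d=25 * → r--
[0,13] -15+17=2 d=15 * → r--
[0,12] -15+16=1 d=14 * → r--
[0,11] -15+14=-1 d=12 * → r--
[0,10] -15+12=-3 d=10 * → r--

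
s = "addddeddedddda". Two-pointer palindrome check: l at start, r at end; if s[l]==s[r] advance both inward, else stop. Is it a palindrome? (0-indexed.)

palindrome

l=0 r=13: 'a'=='a', l++,r--
l=1 r=12: 'd'=='d', l++,r--
l=2 r=11: 'd'=='d', l++,r--
l=3 r=10: 'd'=='d', l++,r--
l=4 r=9: 'd'=='d', l++,r--
l=5 r=8: 'e'=='e', l++,r--
l=6 r=7: 'd'=='d', l++,r--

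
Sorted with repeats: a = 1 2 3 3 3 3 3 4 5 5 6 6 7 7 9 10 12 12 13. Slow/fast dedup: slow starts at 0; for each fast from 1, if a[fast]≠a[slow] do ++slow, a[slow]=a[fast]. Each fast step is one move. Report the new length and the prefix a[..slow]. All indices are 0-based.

length 11; prefix = [1, 2, 3, 4, 5, 6, 7, 9, 10, 12, 13]

slow=0 fast=1: a[fast]=2≠a[slow]=1 write a[1]=2, slow++,fast++
slow=1 fast=2: a[fast]=3≠a[slow]=2 write a[2]=3, slow++,fast++
slow=2 fast=3: a[fast]=3=a[slow] dup, fast++
slow=2 fast=4: a[fast]=3=a[slow] dup, fast++
slow=2 fast=5: a[fast]=3=a[slow] dup, fast++
slow=2 fast=6: a[fast]=3=a[slow] dup, fast++
slow=2 fast=7: a[fast]=4≠a[slow]=3 write a[3]=4, slow++,fast++
slow=3 fast=8: a[fast]=5≠a[slow]=4 write a[4]=5, slow++,fast++
slow=4 fast=9: a[fast]=5=a[slow] dup, fast++
slow=4 fast=10: a[fast]=6≠a[slow]=5 write a[5]=6, slow++,fast++
slow=5 fast=11: a[fast]=6=a[slow] dup, fast++
slow=5 fast=12: a[fast]=7≠a[slow]=6 write a[6]=7, slow++,fast++
slow=6 fast=13: a[fast]=7=a[slow] dup, fast++
slow=6 fast=14: a[fast]=9≠a[slow]=7 write a[7]=9, slow++,fast++
slow=7 fast=15: a[fast]=10≠a[slow]=9 write a[8]=10, slow++,fast++
slow=8 fast=16: a[fast]=12≠a[slow]=10 write a[9]=12, slow++,fast++
slow=9 fast=17: a[fast]=12=a[slow] dup, fast++
slow=9 fast=18: a[fast]=13≠a[slow]=12 write a[10]=13, slow++,fast++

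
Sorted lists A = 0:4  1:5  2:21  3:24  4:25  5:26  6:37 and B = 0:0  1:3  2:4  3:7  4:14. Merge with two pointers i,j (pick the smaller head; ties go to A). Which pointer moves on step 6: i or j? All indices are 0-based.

i=0 j=0: A[i]=4>B[j]=0 take 0, j++
i=0 j=1: A[i]=4>B[j]=3 take 3, j++
i=0 j=2: A[i]=4<=B[j]=4 take 4, i++
i=1 j=2: A[i]=5>B[j]=4 take 4, j++
i=1 j=3: A[i]=5<=B[j]=7 take 5, i++
i=2 j=3: A[i]=21>B[j]=7 take 7, j++

j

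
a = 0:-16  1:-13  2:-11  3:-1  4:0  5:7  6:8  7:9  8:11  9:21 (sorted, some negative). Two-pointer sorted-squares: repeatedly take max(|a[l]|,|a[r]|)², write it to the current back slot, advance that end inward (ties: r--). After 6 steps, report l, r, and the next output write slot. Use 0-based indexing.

l=0 r=9: |-16|<=|21| out[9]=441, r--
l=0 r=8: |-16|>|11| out[8]=256, l++
l=1 r=8: |-13|>|11| out[7]=169, l++
l=2 r=8: |-11|<=|11| out[6]=121, r--
l=2 r=7: |-11|>|9| out[5]=121, l++
l=3 r=7: |-1|<=|9| out[4]=81, r--

l=3, r=6, next write slot=3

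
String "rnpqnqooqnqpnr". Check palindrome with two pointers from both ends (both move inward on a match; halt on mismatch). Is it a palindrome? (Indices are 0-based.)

[0,13] 'r'=='r' → l++,r--
[1,12] 'n'=='n' → l++,r--
[2,11] 'p'=='p' → l++,r--
[3,10] 'q'=='q' → l++,r--
[4,9] 'n'=='n' → l++,r--
[5,8] 'q'=='q' → l++,r--
[6,7] 'o'=='o' → l++,r--

palindrome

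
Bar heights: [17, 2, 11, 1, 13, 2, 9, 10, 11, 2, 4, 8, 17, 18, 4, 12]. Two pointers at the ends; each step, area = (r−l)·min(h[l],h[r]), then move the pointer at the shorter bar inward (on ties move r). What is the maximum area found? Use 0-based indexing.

max area = 221

[0,15] min(17,12)*15=180 best=180 * → r--
[0,14] min(17,4)*14=56 best=180 → r--
[0,13] min(17,18)*13=221 best=221 * → l++
[1,13] min(2,18)*12=24 best=221 → l++
[2,13] min(11,18)*11=121 best=221 → l++
[3,13] min(1,18)*10=10 best=221 → l++
[4,13] min(13,18)*9=117 best=221 → l++
[5,13] min(2,18)*8=16 best=221 → l++
[6,13] min(9,18)*7=63 best=221 → l++
[7,13] min(10,18)*6=60 best=221 → l++
[8,13] min(11,18)*5=55 best=221 → l++
[9,13] min(2,18)*4=8 best=221 → l++
[10,13] min(4,18)*3=12 best=221 → l++
[11,13] min(8,18)*2=16 best=221 → l++
[12,13] min(17,18)*1=17 best=221 → l++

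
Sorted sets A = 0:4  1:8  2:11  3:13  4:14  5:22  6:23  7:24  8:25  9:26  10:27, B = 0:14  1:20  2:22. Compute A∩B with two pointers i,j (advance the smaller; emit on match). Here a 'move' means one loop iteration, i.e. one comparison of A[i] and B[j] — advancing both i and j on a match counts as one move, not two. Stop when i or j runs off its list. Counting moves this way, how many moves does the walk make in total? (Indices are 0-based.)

[i=0,j=0] 4<14 → i++
[i=1,j=0] 8<14 → i++
[i=2,j=0] 11<14 → i++
[i=3,j=0] 13<14 → i++
[i=4,j=0] 14==14 emit → i++,j++
[i=5,j=1] 22>20 → j++
[i=5,j=2] 22==22 emit → i++,j++

7 moves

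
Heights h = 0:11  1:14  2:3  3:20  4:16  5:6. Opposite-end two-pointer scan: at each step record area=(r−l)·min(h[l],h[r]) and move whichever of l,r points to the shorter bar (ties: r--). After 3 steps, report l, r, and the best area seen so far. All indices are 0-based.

l=2, r=4, best area=44

[0,5] min(11,6)*5=30 best=30 * → r--
[0,4] min(11,16)*4=44 best=44 * → l++
[1,4] min(14,16)*3=42 best=44 → l++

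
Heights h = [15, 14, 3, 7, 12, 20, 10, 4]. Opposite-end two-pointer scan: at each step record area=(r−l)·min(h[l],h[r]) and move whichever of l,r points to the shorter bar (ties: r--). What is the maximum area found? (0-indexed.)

max area = 75

l=0 r=7: min(15,4)*7=28 best=28 *, r--
l=0 r=6: min(15,10)*6=60 best=60 *, r--
l=0 r=5: min(15,20)*5=75 best=75 *, l++
l=1 r=5: min(14,20)*4=56 best=75, l++
l=2 r=5: min(3,20)*3=9 best=75, l++
l=3 r=5: min(7,20)*2=14 best=75, l++
l=4 r=5: min(12,20)*1=12 best=75, l++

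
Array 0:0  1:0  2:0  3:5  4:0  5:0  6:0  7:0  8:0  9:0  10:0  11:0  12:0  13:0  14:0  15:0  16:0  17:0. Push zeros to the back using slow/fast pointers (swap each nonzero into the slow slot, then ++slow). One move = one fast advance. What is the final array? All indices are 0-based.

[5, 0, 0, 0, 0, 0, 0, 0, 0, 0, 0, 0, 0, 0, 0, 0, 0, 0]

(s=0,f=0) a[fast]=0 → fast++
(s=0,f=1) a[fast]=0 → fast++
(s=0,f=2) a[fast]=0 → fast++
(s=0,f=3) a[fast]=5≠0 swap→a[0]=5 → slow++,fast++
(s=1,f=4) a[fast]=0 → fast++
(s=1,f=5) a[fast]=0 → fast++
(s=1,f=6) a[fast]=0 → fast++
(s=1,f=7) a[fast]=0 → fast++
(s=1,f=8) a[fast]=0 → fast++
(s=1,f=9) a[fast]=0 → fast++
(s=1,f=10) a[fast]=0 → fast++
(s=1,f=11) a[fast]=0 → fast++
(s=1,f=12) a[fast]=0 → fast++
(s=1,f=13) a[fast]=0 → fast++
(s=1,f=14) a[fast]=0 → fast++
(s=1,f=15) a[fast]=0 → fast++
(s=1,f=16) a[fast]=0 → fast++
(s=1,f=17) a[fast]=0 → fast++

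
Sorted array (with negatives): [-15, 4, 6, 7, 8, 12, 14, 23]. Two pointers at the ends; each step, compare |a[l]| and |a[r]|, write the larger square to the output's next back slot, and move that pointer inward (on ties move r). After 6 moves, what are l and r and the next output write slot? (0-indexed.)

l=1, r=2, next write slot=1

[0,7] |-15|<=|23| out[7]=529 → r--
[0,6] |-15|>|14| out[6]=225 → l++
[1,6] |4|<=|14| out[5]=196 → r--
[1,5] |4|<=|12| out[4]=144 → r--
[1,4] |4|<=|8| out[3]=64 → r--
[1,3] |4|<=|7| out[2]=49 → r--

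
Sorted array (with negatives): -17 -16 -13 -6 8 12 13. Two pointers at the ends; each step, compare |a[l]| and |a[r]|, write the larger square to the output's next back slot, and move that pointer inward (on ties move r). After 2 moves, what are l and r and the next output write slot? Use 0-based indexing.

l=0 r=6: |-17|>|13| out[6]=289, l++
l=1 r=6: |-16|>|13| out[5]=256, l++

l=2, r=6, next write slot=4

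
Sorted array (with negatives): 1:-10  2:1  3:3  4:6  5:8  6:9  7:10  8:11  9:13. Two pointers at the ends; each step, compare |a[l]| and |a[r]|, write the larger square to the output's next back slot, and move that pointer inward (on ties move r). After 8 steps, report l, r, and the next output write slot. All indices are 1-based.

l=2, r=2, next write slot=1

[1,9] |-10|<=|13| out[9]=169 → r--
[1,8] |-10|<=|11| out[8]=121 → r--
[1,7] |-10|<=|10| out[7]=100 → r--
[1,6] |-10|>|9| out[6]=100 → l++
[2,6] |1|<=|9| out[5]=81 → r--
[2,5] |1|<=|8| out[4]=64 → r--
[2,4] |1|<=|6| out[3]=36 → r--
[2,3] |1|<=|3| out[2]=9 → r--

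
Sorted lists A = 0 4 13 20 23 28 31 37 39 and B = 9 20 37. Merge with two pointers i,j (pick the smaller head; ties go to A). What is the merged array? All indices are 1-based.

[i=1,j=1] A[i]=0<=B[j]=9 take 0 → i++
[i=2,j=1] A[i]=4<=B[j]=9 take 4 → i++
[i=3,j=1] A[i]=13>B[j]=9 take 9 → j++
[i=3,j=2] A[i]=13<=B[j]=20 take 13 → i++
[i=4,j=2] A[i]=20<=B[j]=20 take 20 → i++
[i=5,j=2] A[i]=23>B[j]=20 take 20 → j++
[i=5,j=3] A[i]=23<=B[j]=37 take 23 → i++
[i=6,j=3] A[i]=28<=B[j]=37 take 28 → i++
[i=7,j=3] A[i]=31<=B[j]=37 take 31 → i++
[i=8,j=3] A[i]=37<=B[j]=37 take 37 → i++
[i=9,j=3] A[i]=39>B[j]=37 take 37 → j++
[i=9,j=4] B done, take A[i]=39 → i++

[0, 4, 9, 13, 20, 20, 23, 28, 31, 37, 37, 39]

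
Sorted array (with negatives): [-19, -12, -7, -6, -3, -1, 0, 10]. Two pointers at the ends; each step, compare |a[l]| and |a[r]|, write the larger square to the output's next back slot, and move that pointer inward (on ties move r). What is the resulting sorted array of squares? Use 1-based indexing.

l=1 r=8: |-19|>|10| out[8]=361, l++
l=2 r=8: |-12|>|10| out[7]=144, l++
l=3 r=8: |-7|<=|10| out[6]=100, r--
l=3 r=7: |-7|>|0| out[5]=49, l++
l=4 r=7: |-6|>|0| out[4]=36, l++
l=5 r=7: |-3|>|0| out[3]=9, l++
l=6 r=7: |-1|>|0| out[2]=1, l++
l=7 r=7: |0|<=|0| out[1]=0, r--

[0, 1, 9, 36, 49, 100, 144, 361]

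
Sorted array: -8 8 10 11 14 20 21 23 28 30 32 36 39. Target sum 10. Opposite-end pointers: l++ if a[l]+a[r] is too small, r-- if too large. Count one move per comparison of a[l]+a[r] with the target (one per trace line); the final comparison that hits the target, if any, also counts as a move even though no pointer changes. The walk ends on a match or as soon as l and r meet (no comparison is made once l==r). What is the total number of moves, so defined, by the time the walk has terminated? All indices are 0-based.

[0,12] -8+39=31 >10 → r--
[0,11] -8+36=28 >10 → r--
[0,10] -8+32=24 >10 → r--
[0,9] -8+30=22 >10 → r--
[0,8] -8+28=20 >10 → r--
[0,7] -8+23=15 >10 → r--
[0,6] -8+21=13 >10 → r--
[0,5] -8+20=12 >10 → r--
[0,4] -8+14=6 <10 → l++
[1,4] 8+14=22 >10 → r--
[1,3] 8+11=19 >10 → r--
[1,2] 8+10=18 >10 → r--

12 moves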